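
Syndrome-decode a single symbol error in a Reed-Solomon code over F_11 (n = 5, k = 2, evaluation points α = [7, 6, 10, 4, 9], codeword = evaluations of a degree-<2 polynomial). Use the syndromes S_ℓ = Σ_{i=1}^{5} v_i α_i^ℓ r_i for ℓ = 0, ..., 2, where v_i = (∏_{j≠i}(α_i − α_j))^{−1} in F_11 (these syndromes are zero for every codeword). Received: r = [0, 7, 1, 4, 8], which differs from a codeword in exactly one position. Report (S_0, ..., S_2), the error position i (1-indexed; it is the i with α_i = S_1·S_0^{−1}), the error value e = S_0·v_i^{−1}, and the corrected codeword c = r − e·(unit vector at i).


S = (4, 5, 9), error at position 4, error magnitude e = 5, c = [0, 7, 1, 10, 8].

Step 1: column multipliers v_i = (∏_{j≠i}(α_i − α_j))^{−1} mod 11.
  i = 1 (α = 7): (7−6)(7−10)(7−4)(7−9) = 1·(−3)·3·(−2) = 18 ≡ 7, so v_1 = 7^{−1} = 8 (mod 11).
  i = 2 (α = 6): (6−7)(6−10)(6−4)(6−9) = (−1)·(−4)·2·(−3) = −24 ≡ 9, so v_2 = 9^{−1} = 5 (mod 11).
  i = 3 (α = 10): (10−7)(10−6)(10−4)(10−9) = 3·4·6·1 = 72 ≡ 6, so v_3 = 6^{−1} = 2 (mod 11).
  i = 4 (α = 4): (4−7)(4−6)(4−10)(4−9) = (−3)·(−2)·(−6)·(−5) = 180 ≡ 4, so v_4 = 4^{−1} = 3 (mod 11).
  i = 5 (α = 9): (9−7)(9−6)(9−10)(9−4) = 2·3·(−1)·5 = −30 ≡ 3, so v_5 = 3^{−1} = 4 (mod 11).
  v = [8, 5, 2, 3, 4].
Step 2: syndromes of r = [0, 7, 1, 4, 8] (all sums mod 11).
  S_0 = Σ v_i r_i = 8·0 + 5·7 + 2·1 + 3·4 + 4·8 = 81 ≡ 4.
  S_1 = Σ v_i α_i r_i = 8·7·0 + 5·6·7 + 2·10·1 + 3·4·4 + 4·9·8 = 566 ≡ 5.
  α_i^2 mod 11 = [5, 3, 1, 5, 4].
  S_2 = Σ v_i α_i^2 r_i = 8·5·0 + 5·3·7 + 2·1·1 + 3·5·4 + 4·4·8 = 295 ≡ 9.
  S = (4, 5, 9) ≠ 0, so r is not a codeword (an error is present).
Step 3: locate the error. For a single error e at position i, S_ℓ = v_i·e·α_i^ℓ, so α_err = S_1/S_0.
  S_0^{−1} = 4^{−1} = 3 (mod 11), so α_err = 5·3 = 15 ≡ 4 = α_4. Error position i = 4.
  Consistency check: S_2/S_1 = 9·9 = 81 ≡ 4 = α_err ✓ (single-error assumption holds).
Step 4: error magnitude e = S_0/v_4 = S_0·∏_{j≠4}(α_4 − α_j) = 4·4 = 16 ≡ 5 (mod 11).
Step 5: correct position 4: c_4 = r_4 − e = 4 − 5 ≡ 10 (mod 11). Hence c = [0, 7, 1, 10, 8].
  Check: interpolating c through the α_i gives m(x) = 5 + 4·x (degree < 2) with m(α_i) = c_i for every i, so c is indeed a codeword.


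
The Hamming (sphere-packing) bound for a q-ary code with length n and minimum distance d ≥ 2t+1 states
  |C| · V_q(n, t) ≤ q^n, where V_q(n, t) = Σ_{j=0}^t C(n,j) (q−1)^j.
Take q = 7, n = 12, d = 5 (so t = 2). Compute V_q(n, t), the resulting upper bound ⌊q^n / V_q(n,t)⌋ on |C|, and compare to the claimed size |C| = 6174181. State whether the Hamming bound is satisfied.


V_q(n, t) = 2449, q^n = 13841287201, Hamming bound = 5651811, |C| = 6174181 > bound (violated).

Step 1: Compute V_q(n, t) = Σ_{j=0}^2 C(n, j) (q−1)^j.
  j = 0: C(12,0)·(6)^0 = 1·1 = 1.
  j = 1: C(12,1)·(6)^1 = 12·6 = 72.
  j = 2: C(12,2)·(6)^2 = 66·36 = 2376.
  V_q(n, t) = 1 + 72 + 2376 = 2449.
Step 2: q^n = 7^12 = 13841287201.
Step 3: Hamming bound ⌊q^n / V_q(n,t)⌋ = ⌊13841287201/2449⌋ = 5651811.
Step 4: Compare |C| = 6174181 to 5651811: violated.
The claimed |C| lies above the Hamming bound, so no 7-ary code of length 12 with d ≥ 5 can have 6174181 codewords.


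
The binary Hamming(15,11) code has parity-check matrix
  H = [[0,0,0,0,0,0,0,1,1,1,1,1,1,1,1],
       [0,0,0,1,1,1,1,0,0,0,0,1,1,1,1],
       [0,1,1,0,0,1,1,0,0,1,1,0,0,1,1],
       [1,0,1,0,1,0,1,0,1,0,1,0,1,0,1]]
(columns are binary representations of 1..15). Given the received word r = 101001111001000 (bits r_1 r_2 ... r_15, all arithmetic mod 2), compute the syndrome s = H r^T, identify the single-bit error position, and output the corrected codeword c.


s = (1, 1, 1, 0)^T, error position = 14, corrected codeword c = 101001111001010

Compute s = H r^T mod 2 one row at a time:
  s_1 = 1 + 1 + 0 + 0 + 1 + 0 + 0 + 0 = 3 ≡ 1 (mod 2).
  s_2 = 0 + 0 + 1 + 1 + 1 + 0 + 0 + 0 = 3 ≡ 1 (mod 2).
  s_3 = 0 + 1 + 1 + 1 + 0 + 0 + 0 + 0 = 3 ≡ 1 (mod 2).
  s_4 = 1 + 1 + 0 + 1 + 1 + 0 + 0 + 0 = 4 ≡ 0 (mod 2).
s = (1, 1, 1, 0)^T — this equals column 14 of H (binary 1110), so error is at position 14.
Correct: flip bit 14 of r = 101001111001000 to get c = 101001111001010.


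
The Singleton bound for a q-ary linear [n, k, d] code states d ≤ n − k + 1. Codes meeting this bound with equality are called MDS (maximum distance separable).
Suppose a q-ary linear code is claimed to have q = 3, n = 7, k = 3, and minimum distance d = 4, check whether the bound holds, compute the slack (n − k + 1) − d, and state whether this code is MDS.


Singleton RHS = n − k + 1 = 5, slack = 1, bound satisfied, not MDS.

Singleton bound: d ≤ n − k + 1.
Here n = 7, k = 3, so n − k + 1 = 5.
Given d = 4, check d ≤ 5: YES.
Slack = (n − k + 1) − d = 1.
The code is NOT MDS (slack = 1 > 0).
Description: the claimed parameters are [7, 3, 4]_3; such a code would be non-MDS.


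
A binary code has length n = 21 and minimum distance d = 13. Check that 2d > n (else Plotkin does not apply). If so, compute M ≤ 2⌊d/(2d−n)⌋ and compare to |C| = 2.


Plotkin bound M ≤ 4; given |C| = 2 ≤ bound (satisfied).

Check applicability: 2d = 26, n = 21.
2d − n = 5 > 0, so Plotkin applies.
Compute d/(2d−n) = 13/5 ≈ 2.6000.
⌊d/(2d−n)⌋ = 2.
Plotkin bound: M ≤ 2·2 = 4.
Given |C| = 2, check: satisfied.
This |C| is below the Plotkin bound.


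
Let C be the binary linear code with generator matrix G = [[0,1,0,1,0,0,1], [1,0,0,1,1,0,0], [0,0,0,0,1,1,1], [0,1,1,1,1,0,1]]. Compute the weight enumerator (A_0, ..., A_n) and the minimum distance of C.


Weight distribution: A_0 = 1, A_2 = 1, A_3 = 6, A_4 = 5, A_5 = 2, A_6 = 1. Minimum distance d = 2.

Enumerate all 2^4 = 16 messages m ∈ F_2^4.
For each, compute codeword c = mG in F_2^7, then tally its weight.
  m = 0000 → c = 0000000, weight = 0.
  m = 1000 → c = 0101001, weight = 3.
  m = 0100 → c = 1001100, weight = 3.
  m = 1100 → c = 1100101, weight = 4.
  m = 0010 → c = 0000111, weight = 3.
  m = 1010 → c = 0101110, weight = 4.
  m = 0110 → c = 1001011, weight = 4.
  m = 1110 → c = 1100010, weight = 3.
  m = 0001 → c = 0111101, weight = 5.
  m = 1001 → c = 0010100, weight = 2.
  m = 0101 → c = 1110001, weight = 4.
  m = 1101 → c = 1011000, weight = 3.
  m = 0011 → c = 0111010, weight = 4.
  m = 1011 → c = 0010011, weight = 3.
  m = 0111 → c = 1110110, weight = 5.
  m = 1111 → c = 1011111, weight = 6.
Tally weights:
  weight 0: 1 codewords.
  weight 2: 1 codewords.
  weight 3: 6 codewords.
  weight 4: 5 codewords.
  weight 5: 2 codewords.
  weight 6: 1 codewords.
Minimum distance d = smallest w > 0 with A_w > 0 = 2.
Sanity: Σ A_w = 16 = 2^4 = 16 ✓.


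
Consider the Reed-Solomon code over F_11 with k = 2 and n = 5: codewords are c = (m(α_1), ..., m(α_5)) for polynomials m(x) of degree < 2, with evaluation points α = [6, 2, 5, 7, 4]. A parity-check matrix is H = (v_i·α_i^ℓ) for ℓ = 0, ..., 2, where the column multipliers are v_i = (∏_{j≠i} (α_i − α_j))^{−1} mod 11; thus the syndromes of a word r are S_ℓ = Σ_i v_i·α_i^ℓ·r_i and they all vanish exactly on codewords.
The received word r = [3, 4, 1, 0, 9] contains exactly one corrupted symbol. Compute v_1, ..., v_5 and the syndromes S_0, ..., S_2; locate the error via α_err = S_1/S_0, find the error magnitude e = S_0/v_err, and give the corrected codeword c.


S = (1, 5, 3), error at position 3, error magnitude e = 6, c = [3, 4, 6, 0, 9].

Step 1: column multipliers v_i = (∏_{j≠i}(α_i − α_j))^{−1} mod 11.
  i = 1 (α = 6): (6−2)(6−5)(6−7)(6−4) = 4·1·(−1)·2 = −8 ≡ 3, so v_1 = 3^{−1} = 4 (mod 11).
  i = 2 (α = 2): (2−6)(2−5)(2−7)(2−4) = (−4)·(−3)·(−5)·(−2) = 120 ≡ 10, so v_2 = 10^{−1} = 10 (mod 11).
  i = 3 (α = 5): (5−6)(5−2)(5−7)(5−4) = (−1)·3·(−2)·1 = 6 ≡ 6, so v_3 = 6^{−1} = 2 (mod 11).
  i = 4 (α = 7): (7−6)(7−2)(7−5)(7−4) = 1·5·2·3 = 30 ≡ 8, so v_4 = 8^{−1} = 7 (mod 11).
  i = 5 (α = 4): (4−6)(4−2)(4−5)(4−7) = (−2)·2·(−1)·(−3) = −12 ≡ 10, so v_5 = 10^{−1} = 10 (mod 11).
  v = [4, 10, 2, 7, 10].
Step 2: syndromes of r = [3, 4, 1, 0, 9] (all sums mod 11).
  S_0 = Σ v_i r_i = 4·3 + 10·4 + 2·1 + 7·0 + 10·9 = 144 ≡ 1.
  S_1 = Σ v_i α_i r_i = 4·6·3 + 10·2·4 + 2·5·1 + 7·7·0 + 10·4·9 = 522 ≡ 5.
  α_i^2 mod 11 = [3, 4, 3, 5, 5].
  S_2 = Σ v_i α_i^2 r_i = 4·3·3 + 10·4·4 + 2·3·1 + 7·5·0 + 10·5·9 = 652 ≡ 3.
  S = (1, 5, 3) ≠ 0, so r is not a codeword (an error is present).
Step 3: locate the error. For a single error e at position i, S_ℓ = v_i·e·α_i^ℓ, so α_err = S_1/S_0.
  S_0^{−1} = 1^{−1} = 1 (mod 11), so α_err = 5·1 = 5 ≡ 5 = α_3. Error position i = 3.
  Consistency check: S_2/S_1 = 3·9 = 27 ≡ 5 = α_err ✓ (single-error assumption holds).
Step 4: error magnitude e = S_0/v_3 = S_0·∏_{j≠3}(α_3 − α_j) = 1·6 = 6 ≡ 6 (mod 11).
Step 5: correct position 3: c_3 = r_3 − e = 1 − 6 ≡ 6 (mod 11). Hence c = [3, 4, 6, 0, 9].
  Check: interpolating c through the α_i gives m(x) = 10 + 8·x (degree < 2) with m(α_i) = c_i for every i, so c is indeed a codeword.


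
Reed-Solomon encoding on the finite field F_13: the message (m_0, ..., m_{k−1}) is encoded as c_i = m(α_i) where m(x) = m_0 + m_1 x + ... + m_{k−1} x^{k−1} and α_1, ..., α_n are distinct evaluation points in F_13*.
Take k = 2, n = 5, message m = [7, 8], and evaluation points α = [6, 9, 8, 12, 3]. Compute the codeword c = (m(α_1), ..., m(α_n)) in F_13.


c = [3, 1, 6, 12, 5]

Message polynomial: m(x) = 7 + 8·x (mod 13).
For each evaluation point α_i, compute m(α_i) mod 13:
  α_1 = 6: Horner steps 8 → 3, so m(6) = 3.
  α_2 = 9: Horner steps 8 → 1, so m(9) = 1.
  α_3 = 8: Horner steps 8 → 6, so m(8) = 6.
  α_4 = 12: Horner steps 8 → 12, so m(12) = 12.
  α_5 = 3: Horner steps 8 → 5, so m(3) = 5.
Codeword c = [3, 1, 6, 12, 5] ∈ F_13^5.


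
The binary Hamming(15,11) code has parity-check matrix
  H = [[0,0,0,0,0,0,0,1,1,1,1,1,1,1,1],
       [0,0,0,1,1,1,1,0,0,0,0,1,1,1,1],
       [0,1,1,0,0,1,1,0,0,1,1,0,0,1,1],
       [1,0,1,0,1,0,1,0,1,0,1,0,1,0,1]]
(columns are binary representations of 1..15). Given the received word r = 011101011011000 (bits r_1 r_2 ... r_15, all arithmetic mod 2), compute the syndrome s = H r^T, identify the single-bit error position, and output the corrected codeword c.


s = (0, 1, 0, 1)^T, error position = 5, corrected codeword c = 011111011011000

Compute s = H r^T mod 2 one row at a time:
  s_1 = 1 + 1 + 0 + 1 + 1 + 0 + 0 + 0 = 4 ≡ 0 (mod 2).
  s_2 = 1 + 0 + 1 + 0 + 1 + 0 + 0 + 0 = 3 ≡ 1 (mod 2).
  s_3 = 1 + 1 + 1 + 0 + 0 + 1 + 0 + 0 = 4 ≡ 0 (mod 2).
  s_4 = 0 + 1 + 0 + 0 + 1 + 1 + 0 + 0 = 3 ≡ 1 (mod 2).
s = (0, 1, 0, 1)^T — this equals column 5 of H (binary 0101), so error is at position 5.
Correct: flip bit 5 of r = 011101011011000 to get c = 011111011011000.


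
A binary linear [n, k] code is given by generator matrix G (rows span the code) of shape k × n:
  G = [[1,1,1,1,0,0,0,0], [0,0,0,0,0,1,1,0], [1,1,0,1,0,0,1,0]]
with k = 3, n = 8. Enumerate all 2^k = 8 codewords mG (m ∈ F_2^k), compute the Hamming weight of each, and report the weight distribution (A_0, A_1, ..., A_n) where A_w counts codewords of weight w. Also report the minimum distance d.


Weight distribution: A_0 = 1, A_2 = 3, A_4 = 3, A_6 = 1. Minimum distance d = 2.

Enumerate all 2^3 = 8 messages m ∈ F_2^3.
For each, compute codeword c = mG in F_2^8, then tally its weight.
  m = 000 → c = 00000000, weight = 0.
  m = 100 → c = 11110000, weight = 4.
  m = 010 → c = 00000110, weight = 2.
  m = 110 → c = 11110110, weight = 6.
  m = 001 → c = 11010010, weight = 4.
  m = 101 → c = 00100010, weight = 2.
  m = 011 → c = 11010100, weight = 4.
  m = 111 → c = 00100100, weight = 2.
Tally weights:
  weight 0: 1 codewords.
  weight 2: 3 codewords.
  weight 4: 3 codewords.
  weight 6: 1 codewords.
Minimum distance d = smallest w > 0 with A_w > 0 = 2.
Sanity: Σ A_w = 8 = 2^3 = 8 ✓.


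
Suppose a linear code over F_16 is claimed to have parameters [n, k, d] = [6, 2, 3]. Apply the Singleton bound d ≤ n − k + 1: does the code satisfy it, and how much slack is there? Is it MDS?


Singleton RHS = n − k + 1 = 5, slack = 2, bound satisfied, not MDS.

Singleton bound: d ≤ n − k + 1.
Here n = 6, k = 2, so n − k + 1 = 5.
Given d = 3, check d ≤ 5: YES.
Slack = (n − k + 1) − d = 2.
The code is NOT MDS (slack = 2 > 0).
Description: the claimed parameters are [6, 2, 3]_16; such a code would be non-MDS.


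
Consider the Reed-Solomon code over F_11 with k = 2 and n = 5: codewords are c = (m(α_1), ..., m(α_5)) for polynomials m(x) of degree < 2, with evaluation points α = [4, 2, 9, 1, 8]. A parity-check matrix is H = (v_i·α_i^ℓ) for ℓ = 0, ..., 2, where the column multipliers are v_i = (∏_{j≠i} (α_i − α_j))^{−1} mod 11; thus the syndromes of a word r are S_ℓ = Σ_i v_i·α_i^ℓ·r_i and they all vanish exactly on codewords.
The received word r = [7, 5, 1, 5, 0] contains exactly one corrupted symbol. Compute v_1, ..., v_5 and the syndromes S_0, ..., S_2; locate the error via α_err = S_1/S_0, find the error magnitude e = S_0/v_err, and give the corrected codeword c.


S = (4, 4, 4), error at position 4, error magnitude e = 1, c = [7, 5, 1, 4, 0].

Step 1: column multipliers v_i = (∏_{j≠i}(α_i − α_j))^{−1} mod 11.
  i = 1 (α = 4): (4−2)(4−9)(4−1)(4−8) = 2·(−5)·3·(−4) = 120 ≡ 10, so v_1 = 10^{−1} = 10 (mod 11).
  i = 2 (α = 2): (2−4)(2−9)(2−1)(2−8) = (−2)·(−7)·1·(−6) = −84 ≡ 4, so v_2 = 4^{−1} = 3 (mod 11).
  i = 3 (α = 9): (9−4)(9−2)(9−1)(9−8) = 5·7·8·1 = 280 ≡ 5, so v_3 = 5^{−1} = 9 (mod 11).
  i = 4 (α = 1): (1−4)(1−2)(1−9)(1−8) = (−3)·(−1)·(−8)·(−7) = 168 ≡ 3, so v_4 = 3^{−1} = 4 (mod 11).
  i = 5 (α = 8): (8−4)(8−2)(8−9)(8−1) = 4·6·(−1)·7 = −168 ≡ 8, so v_5 = 8^{−1} = 7 (mod 11).
  v = [10, 3, 9, 4, 7].
Step 2: syndromes of r = [7, 5, 1, 5, 0] (all sums mod 11).
  S_0 = Σ v_i r_i = 10·7 + 3·5 + 9·1 + 4·5 + 7·0 = 114 ≡ 4.
  S_1 = Σ v_i α_i r_i = 10·4·7 + 3·2·5 + 9·9·1 + 4·1·5 + 7·8·0 = 411 ≡ 4.
  α_i^2 mod 11 = [5, 4, 4, 1, 9].
  S_2 = Σ v_i α_i^2 r_i = 10·5·7 + 3·4·5 + 9·4·1 + 4·1·5 + 7·9·0 = 466 ≡ 4.
  S = (4, 4, 4) ≠ 0, so r is not a codeword (an error is present).
Step 3: locate the error. For a single error e at position i, S_ℓ = v_i·e·α_i^ℓ, so α_err = S_1/S_0.
  S_0^{−1} = 4^{−1} = 3 (mod 11), so α_err = 4·3 = 12 ≡ 1 = α_4. Error position i = 4.
  Consistency check: S_2/S_1 = 4·3 = 12 ≡ 1 = α_err ✓ (single-error assumption holds).
Step 4: error magnitude e = S_0/v_4 = S_0·∏_{j≠4}(α_4 − α_j) = 4·3 = 12 ≡ 1 (mod 11).
Step 5: correct position 4: c_4 = r_4 − e = 5 − 1 ≡ 4 (mod 11). Hence c = [7, 5, 1, 4, 0].
  Check: interpolating c through the α_i gives m(x) = 3 + 1·x (degree < 2) with m(α_i) = c_i for every i, so c is indeed a codeword.


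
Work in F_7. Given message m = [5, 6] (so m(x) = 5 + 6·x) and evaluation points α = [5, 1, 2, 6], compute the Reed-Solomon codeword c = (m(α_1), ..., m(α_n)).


c = [0, 4, 3, 6]

Message polynomial: m(x) = 5 + 6·x (mod 7).
For each evaluation point α_i, compute m(α_i) mod 7:
  α_1 = 5: Horner steps 6 → 0, so m(5) = 0.
  α_2 = 1: Horner steps 6 → 4, so m(1) = 4.
  α_3 = 2: Horner steps 6 → 3, so m(2) = 3.
  α_4 = 6: Horner steps 6 → 6, so m(6) = 6.
Codeword c = [0, 4, 3, 6] ∈ F_7^4.


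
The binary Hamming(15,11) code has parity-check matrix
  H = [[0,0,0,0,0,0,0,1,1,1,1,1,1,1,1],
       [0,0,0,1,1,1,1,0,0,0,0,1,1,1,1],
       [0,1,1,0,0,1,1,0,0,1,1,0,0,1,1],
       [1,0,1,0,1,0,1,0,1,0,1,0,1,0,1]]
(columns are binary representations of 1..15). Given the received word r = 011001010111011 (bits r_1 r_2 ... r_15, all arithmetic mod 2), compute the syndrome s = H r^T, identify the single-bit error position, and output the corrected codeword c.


s = (0, 0, 1, 1)^T, error position = 3, corrected codeword c = 010001010111011

Compute s = H r^T mod 2 one row at a time:
  s_1 = 1 + 0 + 1 + 1 + 1 + 0 + 1 + 1 = 6 ≡ 0 (mod 2).
  s_2 = 0 + 0 + 1 + 0 + 1 + 0 + 1 + 1 = 4 ≡ 0 (mod 2).
  s_3 = 1 + 1 + 1 + 0 + 1 + 1 + 1 + 1 = 7 ≡ 1 (mod 2).
  s_4 = 0 + 1 + 0 + 0 + 0 + 1 + 0 + 1 = 3 ≡ 1 (mod 2).
s = (0, 0, 1, 1)^T — this equals column 3 of H (binary 0011), so error is at position 3.
Correct: flip bit 3 of r = 011001010111011 to get c = 010001010111011.


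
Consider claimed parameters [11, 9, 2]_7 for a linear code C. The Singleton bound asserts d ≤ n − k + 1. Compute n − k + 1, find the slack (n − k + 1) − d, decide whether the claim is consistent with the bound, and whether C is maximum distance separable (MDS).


Singleton RHS = n − k + 1 = 3, slack = 1, bound satisfied, not MDS.

Singleton bound: d ≤ n − k + 1.
Here n = 11, k = 9, so n − k + 1 = 3.
Given d = 2, check d ≤ 3: YES.
Slack = (n − k + 1) − d = 1.
The code is NOT MDS (slack = 1 > 0).
Description: the claimed parameters are [11, 9, 2]_7; such a code would be non-MDS.


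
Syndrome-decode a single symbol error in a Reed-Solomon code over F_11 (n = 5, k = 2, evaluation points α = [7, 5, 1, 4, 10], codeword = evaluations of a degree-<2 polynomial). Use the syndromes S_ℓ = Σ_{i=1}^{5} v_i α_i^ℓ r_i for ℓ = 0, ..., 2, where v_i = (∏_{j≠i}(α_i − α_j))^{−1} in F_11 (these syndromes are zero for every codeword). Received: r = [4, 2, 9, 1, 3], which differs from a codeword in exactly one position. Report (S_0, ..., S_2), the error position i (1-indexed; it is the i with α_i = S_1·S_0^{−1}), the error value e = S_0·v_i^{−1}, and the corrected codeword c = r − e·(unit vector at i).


S = (1, 10, 1), error at position 5, error magnitude e = 7, c = [4, 2, 9, 1, 7].

Step 1: column multipliers v_i = (∏_{j≠i}(α_i − α_j))^{−1} mod 11.
  i = 1 (α = 7): (7−5)(7−1)(7−4)(7−10) = 2·6·3·(−3) = −108 ≡ 2, so v_1 = 2^{−1} = 6 (mod 11).
  i = 2 (α = 5): (5−7)(5−1)(5−4)(5−10) = (−2)·4·1·(−5) = 40 ≡ 7, so v_2 = 7^{−1} = 8 (mod 11).
  i = 3 (α = 1): (1−7)(1−5)(1−4)(1−10) = (−6)·(−4)·(−3)·(−9) = 648 ≡ 10, so v_3 = 10^{−1} = 10 (mod 11).
  i = 4 (α = 4): (4−7)(4−5)(4−1)(4−10) = (−3)·(−1)·3·(−6) = −54 ≡ 1, so v_4 = 1^{−1} = 1 (mod 11).
  i = 5 (α = 10): (10−7)(10−5)(10−1)(10−4) = 3·5·9·6 = 810 ≡ 7, so v_5 = 7^{−1} = 8 (mod 11).
  v = [6, 8, 10, 1, 8].
Step 2: syndromes of r = [4, 2, 9, 1, 3] (all sums mod 11).
  S_0 = Σ v_i r_i = 6·4 + 8·2 + 10·9 + 1·1 + 8·3 = 155 ≡ 1.
  S_1 = Σ v_i α_i r_i = 6·7·4 + 8·5·2 + 10·1·9 + 1·4·1 + 8·10·3 = 582 ≡ 10.
  α_i^2 mod 11 = [5, 3, 1, 5, 1].
  S_2 = Σ v_i α_i^2 r_i = 6·5·4 + 8·3·2 + 10·1·9 + 1·5·1 + 8·1·3 = 287 ≡ 1.
  S = (1, 10, 1) ≠ 0, so r is not a codeword (an error is present).
Step 3: locate the error. For a single error e at position i, S_ℓ = v_i·e·α_i^ℓ, so α_err = S_1/S_0.
  S_0^{−1} = 1^{−1} = 1 (mod 11), so α_err = 10·1 = 10 ≡ 10 = α_5. Error position i = 5.
  Consistency check: S_2/S_1 = 1·10 = 10 ≡ 10 = α_err ✓ (single-error assumption holds).
Step 4: error magnitude e = S_0/v_5 = S_0·∏_{j≠5}(α_5 − α_j) = 1·7 = 7 ≡ 7 (mod 11).
Step 5: correct position 5: c_5 = r_5 − e = 3 − 7 ≡ 7 (mod 11). Hence c = [4, 2, 9, 1, 7].
  Check: interpolating c through the α_i gives m(x) = 8 + 1·x (degree < 2) with m(α_i) = c_i for every i, so c is indeed a codeword.


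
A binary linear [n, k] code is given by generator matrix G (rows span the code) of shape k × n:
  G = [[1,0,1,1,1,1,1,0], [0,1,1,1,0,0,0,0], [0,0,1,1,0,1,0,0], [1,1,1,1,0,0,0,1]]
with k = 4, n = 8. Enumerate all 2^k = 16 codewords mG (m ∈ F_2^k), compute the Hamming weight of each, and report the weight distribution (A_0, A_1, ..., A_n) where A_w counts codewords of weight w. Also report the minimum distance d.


Weight distribution: A_0 = 1, A_2 = 2, A_3 = 4, A_4 = 1, A_5 = 4, A_6 = 4. Minimum distance d = 2.

Enumerate all 2^4 = 16 messages m ∈ F_2^4.
For each, compute codeword c = mG in F_2^8, then tally its weight.
  m = 0000 → c = 00000000, weight = 0.
  m = 1000 → c = 10111110, weight = 6.
  m = 0100 → c = 01110000, weight = 3.
  m = 1100 → c = 11001110, weight = 5.
  m = 0010 → c = 00110100, weight = 3.
  m = 1010 → c = 10001010, weight = 3.
  m = 0110 → c = 01000100, weight = 2.
  m = 1110 → c = 11111010, weight = 6.
  m = 0001 → c = 11110001, weight = 5.
  m = 1001 → c = 01001111, weight = 5.
  m = 0101 → c = 10000001, weight = 2.
  m = 1101 → c = 00111111, weight = 6.
  m = 0011 → c = 11000101, weight = 4.
  m = 1011 → c = 01111011, weight = 6.
  m = 0111 → c = 10110101, weight = 5.
  m = 1111 → c = 00001011, weight = 3.
Tally weights:
  weight 0: 1 codewords.
  weight 2: 2 codewords.
  weight 3: 4 codewords.
  weight 4: 1 codewords.
  weight 5: 4 codewords.
  weight 6: 4 codewords.
Minimum distance d = smallest w > 0 with A_w > 0 = 2.
Sanity: Σ A_w = 16 = 2^4 = 16 ✓.


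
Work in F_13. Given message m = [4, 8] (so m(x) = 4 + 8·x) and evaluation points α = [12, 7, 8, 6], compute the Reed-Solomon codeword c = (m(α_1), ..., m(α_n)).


c = [9, 8, 3, 0]

Message polynomial: m(x) = 4 + 8·x (mod 13).
For each evaluation point α_i, compute m(α_i) mod 13:
  α_1 = 12: Horner steps 8 → 9, so m(12) = 9.
  α_2 = 7: Horner steps 8 → 8, so m(7) = 8.
  α_3 = 8: Horner steps 8 → 3, so m(8) = 3.
  α_4 = 6: Horner steps 8 → 0, so m(6) = 0.
Codeword c = [9, 8, 3, 0] ∈ F_13^4.


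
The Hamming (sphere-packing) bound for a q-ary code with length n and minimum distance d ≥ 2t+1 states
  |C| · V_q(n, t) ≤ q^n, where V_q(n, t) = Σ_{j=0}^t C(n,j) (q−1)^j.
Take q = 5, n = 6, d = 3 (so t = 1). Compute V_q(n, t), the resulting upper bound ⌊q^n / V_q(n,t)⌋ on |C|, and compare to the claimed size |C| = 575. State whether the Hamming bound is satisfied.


V_q(n, t) = 25, q^n = 15625, Hamming bound = 625, |C| = 575 ≤ bound (satisfied).

Step 1: Compute V_q(n, t) = Σ_{j=0}^1 C(n, j) (q−1)^j.
  j = 0: C(6,0)·(4)^0 = 1·1 = 1.
  j = 1: C(6,1)·(4)^1 = 6·4 = 24.
  V_q(n, t) = 1 + 24 = 25.
Step 2: q^n = 5^6 = 15625.
Step 3: Hamming bound ⌊q^n / V_q(n,t)⌋ = ⌊15625/25⌋ = 625.
Step 4: Compare |C| = 575 to 625: satisfied.
The claimed |C| lies below the Hamming bound.


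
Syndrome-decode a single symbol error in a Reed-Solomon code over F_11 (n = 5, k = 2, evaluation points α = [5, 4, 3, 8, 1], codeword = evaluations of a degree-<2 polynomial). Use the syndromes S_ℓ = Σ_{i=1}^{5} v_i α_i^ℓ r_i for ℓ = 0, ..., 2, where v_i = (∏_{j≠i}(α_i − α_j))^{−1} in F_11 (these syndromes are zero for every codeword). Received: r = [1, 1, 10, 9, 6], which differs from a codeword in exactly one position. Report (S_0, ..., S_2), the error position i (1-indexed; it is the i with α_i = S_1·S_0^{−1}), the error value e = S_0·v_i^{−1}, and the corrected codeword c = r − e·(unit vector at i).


S = (1, 5, 3), error at position 1, error magnitude e = 9, c = [3, 1, 10, 9, 6].

Step 1: column multipliers v_i = (∏_{j≠i}(α_i − α_j))^{−1} mod 11.
  i = 1 (α = 5): (5−4)(5−3)(5−8)(5−1) = 1·2·(−3)·4 = −24 ≡ 9, so v_1 = 9^{−1} = 5 (mod 11).
  i = 2 (α = 4): (4−5)(4−3)(4−8)(4−1) = (−1)·1·(−4)·3 = 12 ≡ 1, so v_2 = 1^{−1} = 1 (mod 11).
  i = 3 (α = 3): (3−5)(3−4)(3−8)(3−1) = (−2)·(−1)·(−5)·2 = −20 ≡ 2, so v_3 = 2^{−1} = 6 (mod 11).
  i = 4 (α = 8): (8−5)(8−4)(8−3)(8−1) = 3·4·5·7 = 420 ≡ 2, so v_4 = 2^{−1} = 6 (mod 11).
  i = 5 (α = 1): (1−5)(1−4)(1−3)(1−8) = (−4)·(−3)·(−2)·(−7) = 168 ≡ 3, so v_5 = 3^{−1} = 4 (mod 11).
  v = [5, 1, 6, 6, 4].
Step 2: syndromes of r = [1, 1, 10, 9, 6] (all sums mod 11).
  S_0 = Σ v_i r_i = 5·1 + 1·1 + 6·10 + 6·9 + 4·6 = 144 ≡ 1.
  S_1 = Σ v_i α_i r_i = 5·5·1 + 1·4·1 + 6·3·10 + 6·8·9 + 4·1·6 = 665 ≡ 5.
  α_i^2 mod 11 = [3, 5, 9, 9, 1].
  S_2 = Σ v_i α_i^2 r_i = 5·3·1 + 1·5·1 + 6·9·10 + 6·9·9 + 4·1·6 = 1070 ≡ 3.
  S = (1, 5, 3) ≠ 0, so r is not a codeword (an error is present).
Step 3: locate the error. For a single error e at position i, S_ℓ = v_i·e·α_i^ℓ, so α_err = S_1/S_0.
  S_0^{−1} = 1^{−1} = 1 (mod 11), so α_err = 5·1 = 5 ≡ 5 = α_1. Error position i = 1.
  Consistency check: S_2/S_1 = 3·9 = 27 ≡ 5 = α_err ✓ (single-error assumption holds).
Step 4: error magnitude e = S_0/v_1 = S_0·∏_{j≠1}(α_1 − α_j) = 1·9 = 9 ≡ 9 (mod 11).
Step 5: correct position 1: c_1 = r_1 − e = 1 − 9 ≡ 3 (mod 11). Hence c = [3, 1, 10, 9, 6].
  Check: interpolating c through the α_i gives m(x) = 4 + 2·x (degree < 2) with m(α_i) = c_i for every i, so c is indeed a codeword.


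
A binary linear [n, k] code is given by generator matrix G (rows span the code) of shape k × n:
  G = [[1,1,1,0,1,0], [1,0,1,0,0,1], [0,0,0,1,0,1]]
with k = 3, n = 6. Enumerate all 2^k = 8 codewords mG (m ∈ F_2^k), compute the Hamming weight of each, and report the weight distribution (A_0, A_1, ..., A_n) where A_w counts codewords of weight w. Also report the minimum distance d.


Weight distribution: A_0 = 1, A_2 = 1, A_3 = 4, A_4 = 1, A_6 = 1. Minimum distance d = 2.

Enumerate all 2^3 = 8 messages m ∈ F_2^3.
For each, compute codeword c = mG in F_2^6, then tally its weight.
  m = 000 → c = 000000, weight = 0.
  m = 100 → c = 111010, weight = 4.
  m = 010 → c = 101001, weight = 3.
  m = 110 → c = 010011, weight = 3.
  m = 001 → c = 000101, weight = 2.
  m = 101 → c = 111111, weight = 6.
  m = 011 → c = 101100, weight = 3.
  m = 111 → c = 010110, weight = 3.
Tally weights:
  weight 0: 1 codewords.
  weight 2: 1 codewords.
  weight 3: 4 codewords.
  weight 4: 1 codewords.
  weight 6: 1 codewords.
Minimum distance d = smallest w > 0 with A_w > 0 = 2.
Sanity: Σ A_w = 8 = 2^3 = 8 ✓.


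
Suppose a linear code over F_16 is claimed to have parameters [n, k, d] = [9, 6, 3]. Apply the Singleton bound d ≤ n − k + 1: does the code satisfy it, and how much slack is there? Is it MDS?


Singleton RHS = n − k + 1 = 4, slack = 1, bound satisfied, not MDS.

Singleton bound: d ≤ n − k + 1.
Here n = 9, k = 6, so n − k + 1 = 4.
Given d = 3, check d ≤ 4: YES.
Slack = (n − k + 1) − d = 1.
The code is NOT MDS (slack = 1 > 0).
Description: the claimed parameters are [9, 6, 3]_16; such a code would be non-MDS.


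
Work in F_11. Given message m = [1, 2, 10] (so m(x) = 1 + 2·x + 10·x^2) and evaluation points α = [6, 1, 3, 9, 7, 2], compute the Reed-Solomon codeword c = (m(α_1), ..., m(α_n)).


c = [10, 2, 9, 4, 10, 1]

Message polynomial: m(x) = 1 + 2·x + 10·x^2 (mod 11).
For each evaluation point α_i, compute m(α_i) mod 11:
  α_1 = 6: Horner steps 10 → 7 → 10, so m(6) = 10.
  α_2 = 1: Horner steps 10 → 1 → 2, so m(1) = 2.
  α_3 = 3: Horner steps 10 → 10 → 9, so m(3) = 9.
  α_4 = 9: Horner steps 10 → 4 → 4, so m(9) = 4.
  α_5 = 7: Horner steps 10 → 6 → 10, so m(7) = 10.
  α_6 = 2: Horner steps 10 → 0 → 1, so m(2) = 1.
Codeword c = [10, 2, 9, 4, 10, 1] ∈ F_11^6.


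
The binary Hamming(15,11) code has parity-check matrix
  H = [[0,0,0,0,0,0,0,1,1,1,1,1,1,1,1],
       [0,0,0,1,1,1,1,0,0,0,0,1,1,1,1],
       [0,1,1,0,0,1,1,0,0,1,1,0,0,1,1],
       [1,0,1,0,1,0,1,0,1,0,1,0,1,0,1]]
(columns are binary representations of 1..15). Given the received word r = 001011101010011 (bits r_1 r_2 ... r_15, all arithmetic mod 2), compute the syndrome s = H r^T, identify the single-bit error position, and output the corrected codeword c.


s = (0, 1, 0, 0)^T, error position = 4, corrected codeword c = 001111101010011

Compute s = H r^T mod 2 one row at a time:
  s_1 = 0 + 1 + 0 + 1 + 0 + 0 + 1 + 1 = 4 ≡ 0 (mod 2).
  s_2 = 0 + 1 + 1 + 1 + 0 + 0 + 1 + 1 = 5 ≡ 1 (mod 2).
  s_3 = 0 + 1 + 1 + 1 + 0 + 1 + 1 + 1 = 6 ≡ 0 (mod 2).
  s_4 = 0 + 1 + 1 + 1 + 1 + 1 + 0 + 1 = 6 ≡ 0 (mod 2).
s = (0, 1, 0, 0)^T — this equals column 4 of H (binary 0100), so error is at position 4.
Correct: flip bit 4 of r = 001011101010011 to get c = 001111101010011.


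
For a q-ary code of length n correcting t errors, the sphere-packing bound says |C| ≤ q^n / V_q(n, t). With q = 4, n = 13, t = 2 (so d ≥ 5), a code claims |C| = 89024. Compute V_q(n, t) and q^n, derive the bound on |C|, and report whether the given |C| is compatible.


V_q(n, t) = 742, q^n = 67108864, Hamming bound = 90443, |C| = 89024 ≤ bound (satisfied).

Step 1: Compute V_q(n, t) = Σ_{j=0}^2 C(n, j) (q−1)^j.
  j = 0: C(13,0)·(3)^0 = 1·1 = 1.
  j = 1: C(13,1)·(3)^1 = 13·3 = 39.
  j = 2: C(13,2)·(3)^2 = 78·9 = 702.
  V_q(n, t) = 1 + 39 + 702 = 742.
Step 2: q^n = 4^13 = 67108864.
Step 3: Hamming bound ⌊q^n / V_q(n,t)⌋ = ⌊67108864/742⌋ = 90443.
Step 4: Compare |C| = 89024 to 90443: satisfied.
The claimed |C| lies below the Hamming bound.


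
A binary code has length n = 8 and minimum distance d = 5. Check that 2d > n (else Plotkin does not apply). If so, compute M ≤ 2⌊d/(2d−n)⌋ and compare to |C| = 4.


Plotkin bound M ≤ 4; given |C| = 4 ≤ bound (satisfied).

Check applicability: 2d = 10, n = 8.
2d − n = 2 > 0, so Plotkin applies.
Compute d/(2d−n) = 5/2 ≈ 2.5000.
⌊d/(2d−n)⌋ = 2.
Plotkin bound: M ≤ 2·2 = 4.
Given |C| = 4, check: satisfied.
This |C| is at the Plotkin bound.


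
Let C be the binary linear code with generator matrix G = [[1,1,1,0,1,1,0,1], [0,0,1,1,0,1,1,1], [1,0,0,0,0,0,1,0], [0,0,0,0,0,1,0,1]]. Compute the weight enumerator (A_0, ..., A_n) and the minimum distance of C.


Weight distribution: A_0 = 1, A_2 = 2, A_3 = 3, A_4 = 3, A_5 = 4, A_6 = 2, A_7 = 1. Minimum distance d = 2.

Enumerate all 2^4 = 16 messages m ∈ F_2^4.
For each, compute codeword c = mG in F_2^8, then tally its weight.
  m = 0000 → c = 00000000, weight = 0.
  m = 1000 → c = 11101101, weight = 6.
  m = 0100 → c = 00110111, weight = 5.
  m = 1100 → c = 11011010, weight = 5.
  m = 0010 → c = 10000010, weight = 2.
  m = 1010 → c = 01101111, weight = 6.
  m = 0110 → c = 10110101, weight = 5.
  m = 1110 → c = 01011000, weight = 3.
  m = 0001 → c = 00000101, weight = 2.
  m = 1001 → c = 11101000, weight = 4.
  m = 0101 → c = 00110010, weight = 3.
  m = 1101 → c = 11011111, weight = 7.
  m = 0011 → c = 10000111, weight = 4.
  m = 1011 → c = 01101010, weight = 4.
  m = 0111 → c = 10110000, weight = 3.
  m = 1111 → c = 01011101, weight = 5.
Tally weights:
  weight 0: 1 codewords.
  weight 2: 2 codewords.
  weight 3: 3 codewords.
  weight 4: 3 codewords.
  weight 5: 4 codewords.
  weight 6: 2 codewords.
  weight 7: 1 codewords.
Minimum distance d = smallest w > 0 with A_w > 0 = 2.
Sanity: Σ A_w = 16 = 2^4 = 16 ✓.


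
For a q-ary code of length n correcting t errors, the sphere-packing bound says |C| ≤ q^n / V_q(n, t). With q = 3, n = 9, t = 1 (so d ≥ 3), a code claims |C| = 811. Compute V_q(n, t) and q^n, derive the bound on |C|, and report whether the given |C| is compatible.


V_q(n, t) = 19, q^n = 19683, Hamming bound = 1035, |C| = 811 ≤ bound (satisfied).

Step 1: Compute V_q(n, t) = Σ_{j=0}^1 C(n, j) (q−1)^j.
  j = 0: C(9,0)·(2)^0 = 1·1 = 1.
  j = 1: C(9,1)·(2)^1 = 9·2 = 18.
  V_q(n, t) = 1 + 18 = 19.
Step 2: q^n = 3^9 = 19683.
Step 3: Hamming bound ⌊q^n / V_q(n,t)⌋ = ⌊19683/19⌋ = 1035.
Step 4: Compare |C| = 811 to 1035: satisfied.
The claimed |C| lies below the Hamming bound.


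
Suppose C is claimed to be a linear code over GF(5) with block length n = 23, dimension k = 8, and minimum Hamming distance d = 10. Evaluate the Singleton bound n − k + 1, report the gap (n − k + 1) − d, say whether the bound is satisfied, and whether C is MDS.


Singleton RHS = n − k + 1 = 16, slack = 6, bound satisfied, not MDS.

Singleton bound: d ≤ n − k + 1.
Here n = 23, k = 8, so n − k + 1 = 16.
Given d = 10, check d ≤ 16: YES.
Slack = (n − k + 1) − d = 6.
The code is NOT MDS (slack = 6 > 0).
Description: the claimed parameters are [23, 8, 10]_5; such a code would be non-MDS.


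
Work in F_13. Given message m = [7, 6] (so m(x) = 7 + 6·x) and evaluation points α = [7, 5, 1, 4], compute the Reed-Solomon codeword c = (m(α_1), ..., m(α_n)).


c = [10, 11, 0, 5]

Message polynomial: m(x) = 7 + 6·x (mod 13).
For each evaluation point α_i, compute m(α_i) mod 13:
  α_1 = 7: Horner steps 6 → 10, so m(7) = 10.
  α_2 = 5: Horner steps 6 → 11, so m(5) = 11.
  α_3 = 1: Horner steps 6 → 0, so m(1) = 0.
  α_4 = 4: Horner steps 6 → 5, so m(4) = 5.
Codeword c = [10, 11, 0, 5] ∈ F_13^4.


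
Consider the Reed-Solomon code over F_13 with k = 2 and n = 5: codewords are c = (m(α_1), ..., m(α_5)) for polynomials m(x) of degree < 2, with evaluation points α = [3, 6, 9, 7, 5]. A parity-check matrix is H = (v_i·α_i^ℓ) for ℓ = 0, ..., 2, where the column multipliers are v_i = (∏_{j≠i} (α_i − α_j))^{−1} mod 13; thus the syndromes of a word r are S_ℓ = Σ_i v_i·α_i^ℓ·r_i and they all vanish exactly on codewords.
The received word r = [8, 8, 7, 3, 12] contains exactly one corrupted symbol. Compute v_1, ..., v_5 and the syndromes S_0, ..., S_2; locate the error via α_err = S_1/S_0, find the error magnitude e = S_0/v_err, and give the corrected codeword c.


S = (8, 9, 2), error at position 2, error magnitude e = 7, c = [8, 1, 7, 3, 12].

Step 1: column multipliers v_i = (∏_{j≠i}(α_i − α_j))^{−1} mod 13.
  i = 1 (α = 3): (3−6)(3−9)(3−7)(3−5) = (−3)·(−6)·(−4)·(−2) = 144 ≡ 1, so v_1 = 1^{−1} = 1 (mod 13).
  i = 2 (α = 6): (6−3)(6−9)(6−7)(6−5) = 3·(−3)·(−1)·1 = 9 ≡ 9, so v_2 = 9^{−1} = 3 (mod 13).
  i = 3 (α = 9): (9−3)(9−6)(9−7)(9−5) = 6·3·2·4 = 144 ≡ 1, so v_3 = 1^{−1} = 1 (mod 13).
  i = 4 (α = 7): (7−3)(7−6)(7−9)(7−5) = 4·1·(−2)·2 = −16 ≡ 10, so v_4 = 10^{−1} = 4 (mod 13).
  i = 5 (α = 5): (5−3)(5−6)(5−9)(5−7) = 2·(−1)·(−4)·(−2) = −16 ≡ 10, so v_5 = 10^{−1} = 4 (mod 13).
  v = [1, 3, 1, 4, 4].
Step 2: syndromes of r = [8, 8, 7, 3, 12] (all sums mod 13).
  S_0 = Σ v_i r_i = 1·8 + 3·8 + 1·7 + 4·3 + 4·12 = 99 ≡ 8.
  S_1 = Σ v_i α_i r_i = 1·3·8 + 3·6·8 + 1·9·7 + 4·7·3 + 4·5·12 = 555 ≡ 9.
  α_i^2 mod 13 = [9, 10, 3, 10, 12].
  S_2 = Σ v_i α_i^2 r_i = 1·9·8 + 3·10·8 + 1·3·7 + 4·10·3 + 4·12·12 = 1029 ≡ 2.
  S = (8, 9, 2) ≠ 0, so r is not a codeword (an error is present).
Step 3: locate the error. For a single error e at position i, S_ℓ = v_i·e·α_i^ℓ, so α_err = S_1/S_0.
  S_0^{−1} = 8^{−1} = 5 (mod 13), so α_err = 9·5 = 45 ≡ 6 = α_2. Error position i = 2.
  Consistency check: S_2/S_1 = 2·3 = 6 ≡ 6 = α_err ✓ (single-error assumption holds).
Step 4: error magnitude e = S_0/v_2 = S_0·∏_{j≠2}(α_2 − α_j) = 8·9 = 72 ≡ 7 (mod 13).
Step 5: correct position 2: c_2 = r_2 − e = 8 − 7 ≡ 1 (mod 13). Hence c = [8, 1, 7, 3, 12].
  Check: interpolating c through the α_i gives m(x) = 2 + 2·x (degree < 2) with m(α_i) = c_i for every i, so c is indeed a codeword.


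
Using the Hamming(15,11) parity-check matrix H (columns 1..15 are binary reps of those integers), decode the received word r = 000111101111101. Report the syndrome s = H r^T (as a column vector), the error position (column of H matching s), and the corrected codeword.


s = (0, 1, 1, 0)^T, error position = 6, corrected codeword c = 000110101111101

Compute s = H r^T mod 2 one row at a time:
  s_1 = 0 + 1 + 1 + 1 + 1 + 1 + 0 + 1 = 6 ≡ 0 (mod 2).
  s_2 = 1 + 1 + 1 + 1 + 1 + 1 + 0 + 1 = 7 ≡ 1 (mod 2).
  s_3 = 0 + 0 + 1 + 1 + 1 + 1 + 0 + 1 = 5 ≡ 1 (mod 2).
  s_4 = 0 + 0 + 1 + 1 + 1 + 1 + 1 + 1 = 6 ≡ 0 (mod 2).
s = (0, 1, 1, 0)^T — this equals column 6 of H (binary 0110), so error is at position 6.
Correct: flip bit 6 of r = 000111101111101 to get c = 000110101111101.


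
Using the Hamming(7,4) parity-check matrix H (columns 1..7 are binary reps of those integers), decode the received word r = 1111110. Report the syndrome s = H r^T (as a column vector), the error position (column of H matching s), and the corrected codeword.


s = (1, 1, 1)^T, error position = 7, corrected codeword c = 1111111

Compute s = H r^T mod 2 one row at a time:
  s_1 = 1 + 1 + 1 + 0 = 3 ≡ 1 (mod 2).
  s_2 = 1 + 1 + 1 + 0 = 3 ≡ 1 (mod 2).
  s_3 = 1 + 1 + 1 + 0 = 3 ≡ 1 (mod 2).
s = (1, 1, 1)^T — this equals column 7 of H (binary 111), so error is at position 7.
Correct: flip bit 7 of r = 1111110 to get c = 1111111.


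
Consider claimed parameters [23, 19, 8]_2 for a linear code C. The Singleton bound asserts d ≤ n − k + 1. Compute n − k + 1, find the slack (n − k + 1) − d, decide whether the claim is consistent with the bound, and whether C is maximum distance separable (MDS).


Singleton RHS = n − k + 1 = 5, slack = -3, bound violated (no such code; not MDS).

Singleton bound: d ≤ n − k + 1.
Here n = 23, k = 19, so n − k + 1 = 5.
Given d = 8, check d ≤ 5: NO.
Slack = (n − k + 1) − d = -3.
The slack is negative: d = 8 exceeds n − k + 1 = 5 by 3, so the Singleton bound is violated and no linear [23, 19, 8]_2 code can exist. In particular it is not MDS (MDS requires d = n − k + 1 exactly).
Description: the claimed parameters are [23, 19, 8]_2; such a code would be impossible (violates the Singleton bound).


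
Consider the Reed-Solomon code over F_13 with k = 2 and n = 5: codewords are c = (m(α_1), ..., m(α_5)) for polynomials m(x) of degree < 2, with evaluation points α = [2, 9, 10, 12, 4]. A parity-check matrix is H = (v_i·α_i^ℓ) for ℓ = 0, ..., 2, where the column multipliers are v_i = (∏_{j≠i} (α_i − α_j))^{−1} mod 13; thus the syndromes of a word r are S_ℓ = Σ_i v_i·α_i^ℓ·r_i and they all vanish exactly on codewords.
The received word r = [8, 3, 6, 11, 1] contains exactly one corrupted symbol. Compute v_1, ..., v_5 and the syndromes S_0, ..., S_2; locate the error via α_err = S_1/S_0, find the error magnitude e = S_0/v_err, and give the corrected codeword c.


S = (1, 12, 1), error at position 4, error magnitude e = 12, c = [8, 3, 6, 12, 1].

Step 1: column multipliers v_i = (∏_{j≠i}(α_i − α_j))^{−1} mod 13.
  i = 1 (α = 2): (2−9)(2−10)(2−12)(2−4) = (−7)·(−8)·(−10)·(−2) = 1120 ≡ 2, so v_1 = 2^{−1} = 7 (mod 13).
  i = 2 (α = 9): (9−2)(9−10)(9−12)(9−4) = 7·(−1)·(−3)·5 = 105 ≡ 1, so v_2 = 1^{−1} = 1 (mod 13).
  i = 3 (α = 10): (10−2)(10−9)(10−12)(10−4) = 8·1·(−2)·6 = −96 ≡ 8, so v_3 = 8^{−1} = 5 (mod 13).
  i = 4 (α = 12): (12−2)(12−9)(12−10)(12−4) = 10·3·2·8 = 480 ≡ 12, so v_4 = 12^{−1} = 12 (mod 13).
  i = 5 (α = 4): (4−2)(4−9)(4−10)(4−12) = 2·(−5)·(−6)·(−8) = −480 ≡ 1, so v_5 = 1^{−1} = 1 (mod 13).
  v = [7, 1, 5, 12, 1].
Step 2: syndromes of r = [8, 3, 6, 11, 1] (all sums mod 13).
  S_0 = Σ v_i r_i = 7·8 + 1·3 + 5·6 + 12·11 + 1·1 = 222 ≡ 1.
  S_1 = Σ v_i α_i r_i = 7·2·8 + 1·9·3 + 5·10·6 + 12·12·11 + 1·4·1 = 2027 ≡ 12.
  α_i^2 mod 13 = [4, 3, 9, 1, 3].
  S_2 = Σ v_i α_i^2 r_i = 7·4·8 + 1·3·3 + 5·9·6 + 12·1·11 + 1·3·1 = 638 ≡ 1.
  S = (1, 12, 1) ≠ 0, so r is not a codeword (an error is present).
Step 3: locate the error. For a single error e at position i, S_ℓ = v_i·e·α_i^ℓ, so α_err = S_1/S_0.
  S_0^{−1} = 1^{−1} = 1 (mod 13), so α_err = 12·1 = 12 ≡ 12 = α_4. Error position i = 4.
  Consistency check: S_2/S_1 = 1·12 = 12 ≡ 12 = α_err ✓ (single-error assumption holds).
Step 4: error magnitude e = S_0/v_4 = S_0·∏_{j≠4}(α_4 − α_j) = 1·12 = 12 ≡ 12 (mod 13).
Step 5: correct position 4: c_4 = r_4 − e = 11 − 12 ≡ 12 (mod 13). Hence c = [8, 3, 6, 12, 1].
  Check: interpolating c through the α_i gives m(x) = 2 + 3·x (degree < 2) with m(α_i) = c_i for every i, so c is indeed a codeword.


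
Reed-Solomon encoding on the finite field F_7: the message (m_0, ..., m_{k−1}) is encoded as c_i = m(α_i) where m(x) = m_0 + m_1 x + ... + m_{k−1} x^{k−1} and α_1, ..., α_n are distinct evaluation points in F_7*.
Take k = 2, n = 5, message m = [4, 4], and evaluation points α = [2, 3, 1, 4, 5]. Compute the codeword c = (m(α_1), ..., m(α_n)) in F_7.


c = [5, 2, 1, 6, 3]

Message polynomial: m(x) = 4 + 4·x (mod 7).
For each evaluation point α_i, compute m(α_i) mod 7:
  α_1 = 2: Horner steps 4 → 5, so m(2) = 5.
  α_2 = 3: Horner steps 4 → 2, so m(3) = 2.
  α_3 = 1: Horner steps 4 → 1, so m(1) = 1.
  α_4 = 4: Horner steps 4 → 6, so m(4) = 6.
  α_5 = 5: Horner steps 4 → 3, so m(5) = 3.
Codeword c = [5, 2, 1, 6, 3] ∈ F_7^5.
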